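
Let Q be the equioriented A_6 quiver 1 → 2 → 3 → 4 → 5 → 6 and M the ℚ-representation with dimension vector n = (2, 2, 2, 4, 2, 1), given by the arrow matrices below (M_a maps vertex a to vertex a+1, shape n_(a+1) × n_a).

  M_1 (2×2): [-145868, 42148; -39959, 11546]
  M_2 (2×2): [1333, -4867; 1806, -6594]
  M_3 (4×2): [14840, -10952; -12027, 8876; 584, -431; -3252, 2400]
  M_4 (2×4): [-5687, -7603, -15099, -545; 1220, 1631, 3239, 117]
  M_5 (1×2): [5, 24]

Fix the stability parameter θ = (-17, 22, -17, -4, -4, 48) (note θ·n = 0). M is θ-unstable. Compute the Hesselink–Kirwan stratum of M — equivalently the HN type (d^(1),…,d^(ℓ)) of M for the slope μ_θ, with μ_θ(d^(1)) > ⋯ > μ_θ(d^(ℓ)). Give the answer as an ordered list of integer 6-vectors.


Interval decomposition of M: I[1,2], I[1,6], I[3,4], I[4,4], I[4,5].
HN type (ℓ=5): μ^(1)=48; μ^(2)=22; μ^(3)=-3/4; μ^(4)=-4; μ^(5)=-17

((0, 0, 0, 0, 0, 1); (0, 1, 0, 0, 0, 0); (0, 1, 1, 1, 1, 0); (0, 0, 0, 3, 1, 0); (2, 0, 1, 0, 0, 0))


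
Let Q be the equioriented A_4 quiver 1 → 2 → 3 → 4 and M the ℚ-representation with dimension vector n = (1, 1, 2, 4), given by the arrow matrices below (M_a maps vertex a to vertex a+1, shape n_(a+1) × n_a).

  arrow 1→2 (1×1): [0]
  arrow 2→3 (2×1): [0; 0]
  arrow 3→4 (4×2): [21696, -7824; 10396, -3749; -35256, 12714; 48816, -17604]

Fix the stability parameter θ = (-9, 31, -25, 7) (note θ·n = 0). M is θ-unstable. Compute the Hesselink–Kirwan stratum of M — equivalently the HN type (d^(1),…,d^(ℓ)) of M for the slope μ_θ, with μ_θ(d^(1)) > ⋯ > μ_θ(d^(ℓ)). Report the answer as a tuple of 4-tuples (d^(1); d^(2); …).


Via rank(M_{q-1}∘⋯∘M_p): M ≅ I[1,1], I[2,2], I[3,3], I[3,4], I[4,4]^3.
μ_θ-semistable layers: μ^(1)=31; μ^(2)=7; μ^(3)=-9; μ^(4)=-25

((0, 1, 0, 0); (0, 0, 0, 4); (1, 0, 0, 0); (0, 0, 2, 0))


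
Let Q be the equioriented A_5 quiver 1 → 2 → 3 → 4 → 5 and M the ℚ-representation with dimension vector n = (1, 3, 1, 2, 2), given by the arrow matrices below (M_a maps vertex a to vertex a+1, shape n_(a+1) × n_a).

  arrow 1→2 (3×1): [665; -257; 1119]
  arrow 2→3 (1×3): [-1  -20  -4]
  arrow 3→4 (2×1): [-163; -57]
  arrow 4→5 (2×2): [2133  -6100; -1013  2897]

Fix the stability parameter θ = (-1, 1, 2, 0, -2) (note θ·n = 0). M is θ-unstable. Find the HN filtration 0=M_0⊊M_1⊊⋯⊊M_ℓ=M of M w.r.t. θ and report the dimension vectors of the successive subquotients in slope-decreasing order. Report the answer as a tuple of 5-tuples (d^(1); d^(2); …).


Via rank(M_{q-1}∘⋯∘M_p): M ≅ I[1,5], I[2,2]^2, I[4,5].
μ_θ-semistable layers: μ^(1)=1; μ^(2)=1/4; μ^(3)=-1

((0, 2, 0, 0, 0); (0, 1, 1, 1, 1); (1, 0, 0, 1, 1))


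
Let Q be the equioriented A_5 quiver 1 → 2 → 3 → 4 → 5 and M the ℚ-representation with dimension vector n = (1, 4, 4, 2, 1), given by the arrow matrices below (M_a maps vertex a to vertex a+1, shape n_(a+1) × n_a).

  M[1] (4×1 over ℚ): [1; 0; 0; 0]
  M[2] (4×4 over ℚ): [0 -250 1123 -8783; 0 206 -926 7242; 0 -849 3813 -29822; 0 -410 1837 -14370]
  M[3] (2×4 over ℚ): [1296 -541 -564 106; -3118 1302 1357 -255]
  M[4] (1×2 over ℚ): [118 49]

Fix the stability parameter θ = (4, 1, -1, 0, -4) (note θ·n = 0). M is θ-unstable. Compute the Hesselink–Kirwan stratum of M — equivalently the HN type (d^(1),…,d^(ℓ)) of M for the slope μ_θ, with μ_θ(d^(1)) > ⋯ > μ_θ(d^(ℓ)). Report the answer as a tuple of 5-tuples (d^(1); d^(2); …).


Via rank(M_{q-1}∘⋯∘M_p): M ≅ I[1,2], I[2,3], I[2,4], I[2,5], I[3,3].
μ_θ-semistable layers: μ^(1)=5/2; μ^(2)=0; μ^(3)=-1

((1, 1, 0, 0, 0); (0, 2, 2, 1, 0); (0, 1, 2, 1, 1))


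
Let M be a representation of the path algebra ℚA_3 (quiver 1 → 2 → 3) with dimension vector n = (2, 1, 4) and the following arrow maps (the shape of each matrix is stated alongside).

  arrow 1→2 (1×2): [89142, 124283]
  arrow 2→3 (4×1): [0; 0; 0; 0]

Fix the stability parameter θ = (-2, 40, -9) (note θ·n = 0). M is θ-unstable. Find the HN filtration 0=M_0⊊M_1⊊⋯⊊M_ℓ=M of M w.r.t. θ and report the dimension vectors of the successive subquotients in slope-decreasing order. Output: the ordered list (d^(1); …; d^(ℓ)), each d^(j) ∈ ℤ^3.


Interval decomposition of M: I[1,1], I[1,2], I[3,3]^4.
HN type (ℓ=3): μ^(1)=40; μ^(2)=-2; μ^(3)=-9

((0, 1, 0); (2, 0, 0); (0, 0, 4))


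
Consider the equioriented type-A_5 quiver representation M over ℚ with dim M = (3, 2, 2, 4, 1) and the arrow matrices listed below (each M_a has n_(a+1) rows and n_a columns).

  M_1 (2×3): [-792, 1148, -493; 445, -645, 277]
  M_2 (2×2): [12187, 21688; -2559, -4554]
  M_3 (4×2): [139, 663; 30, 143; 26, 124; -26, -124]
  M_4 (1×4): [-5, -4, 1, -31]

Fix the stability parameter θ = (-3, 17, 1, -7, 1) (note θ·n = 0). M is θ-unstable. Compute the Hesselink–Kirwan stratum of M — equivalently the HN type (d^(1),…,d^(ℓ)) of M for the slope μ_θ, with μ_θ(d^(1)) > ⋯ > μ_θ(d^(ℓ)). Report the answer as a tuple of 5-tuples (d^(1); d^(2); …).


Barcode: M ≅ I[1,1], I[1,4], I[1,5], I[4,4]^2. HN layers by μ_θ (4 steps, strictly decreasing):
  μ^(1)=11/3; μ^(2)=3; μ^(3)=-3; μ^(4)=-7

((0, 1, 1, 1, 0); (0, 1, 1, 1, 1); (3, 0, 0, 0, 0); (0, 0, 0, 2, 0))


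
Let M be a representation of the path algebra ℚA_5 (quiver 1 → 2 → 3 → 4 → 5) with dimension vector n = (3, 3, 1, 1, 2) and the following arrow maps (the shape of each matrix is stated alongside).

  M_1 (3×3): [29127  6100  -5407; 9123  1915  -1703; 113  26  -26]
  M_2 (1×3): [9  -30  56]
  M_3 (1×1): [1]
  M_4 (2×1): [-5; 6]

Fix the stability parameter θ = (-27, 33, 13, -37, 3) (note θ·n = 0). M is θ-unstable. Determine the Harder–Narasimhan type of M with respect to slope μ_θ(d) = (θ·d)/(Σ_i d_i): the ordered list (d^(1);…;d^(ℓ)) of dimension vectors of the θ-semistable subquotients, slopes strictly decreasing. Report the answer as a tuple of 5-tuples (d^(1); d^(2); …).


Interval decomposition of M: I[1,2]^2, I[1,5], I[5,5].
HN type (ℓ=3): μ^(1)=33; μ^(2)=3; μ^(3)=-27

((0, 2, 0, 0, 0); (0, 1, 1, 1, 2); (3, 0, 0, 0, 0))


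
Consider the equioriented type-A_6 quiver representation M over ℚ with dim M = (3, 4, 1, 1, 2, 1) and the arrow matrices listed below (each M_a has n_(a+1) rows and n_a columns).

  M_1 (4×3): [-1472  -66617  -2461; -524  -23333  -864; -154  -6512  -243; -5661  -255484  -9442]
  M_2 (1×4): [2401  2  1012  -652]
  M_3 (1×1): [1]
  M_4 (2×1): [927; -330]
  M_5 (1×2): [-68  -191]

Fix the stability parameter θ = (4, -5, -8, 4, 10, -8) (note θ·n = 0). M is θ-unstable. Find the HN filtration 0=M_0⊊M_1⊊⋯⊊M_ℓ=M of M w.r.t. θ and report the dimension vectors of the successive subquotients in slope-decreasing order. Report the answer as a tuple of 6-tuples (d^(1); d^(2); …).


Interval decomposition of M: I[1,2]^2, I[1,6], I[2,2], I[5,5].
HN type (ℓ=5): μ^(1)=10; μ^(2)=2; μ^(3)=-1/2; μ^(4)=-3; μ^(5)=-5

((0, 0, 0, 0, 1, 0); (0, 0, 0, 1, 1, 1); (2, 2, 0, 0, 0, 0); (1, 1, 1, 0, 0, 0); (0, 1, 0, 0, 0, 0))


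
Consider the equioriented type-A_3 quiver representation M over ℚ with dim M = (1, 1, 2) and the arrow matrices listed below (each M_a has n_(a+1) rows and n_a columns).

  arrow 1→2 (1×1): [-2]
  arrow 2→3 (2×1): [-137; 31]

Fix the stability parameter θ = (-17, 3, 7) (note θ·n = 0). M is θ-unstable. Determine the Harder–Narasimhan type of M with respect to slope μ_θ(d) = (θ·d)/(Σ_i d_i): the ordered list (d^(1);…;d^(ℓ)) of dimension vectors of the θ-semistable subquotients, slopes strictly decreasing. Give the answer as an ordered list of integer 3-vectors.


Via rank(M_{q-1}∘⋯∘M_p): M ≅ I[1,3], I[3,3].
μ_θ-semistable layers: μ^(1)=7; μ^(2)=3; μ^(3)=-17

((0, 0, 2); (0, 1, 0); (1, 0, 0))


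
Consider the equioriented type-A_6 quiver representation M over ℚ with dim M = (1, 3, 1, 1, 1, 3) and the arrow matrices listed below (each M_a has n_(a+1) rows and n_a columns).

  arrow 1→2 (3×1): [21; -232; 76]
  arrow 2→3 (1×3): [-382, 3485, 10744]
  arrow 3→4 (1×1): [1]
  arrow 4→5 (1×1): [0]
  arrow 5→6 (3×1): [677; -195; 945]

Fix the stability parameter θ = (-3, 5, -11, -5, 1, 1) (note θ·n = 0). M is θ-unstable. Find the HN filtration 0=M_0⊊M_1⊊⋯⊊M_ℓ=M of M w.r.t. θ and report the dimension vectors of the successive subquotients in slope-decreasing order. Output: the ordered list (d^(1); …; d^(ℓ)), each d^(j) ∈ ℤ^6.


Barcode: M ≅ I[1,4], I[2,2]^2, I[5,6], I[6,6]^2. HN layers by μ_θ (3 steps, strictly decreasing):
  μ^(1)=5; μ^(2)=1; μ^(3)=-7/2

((0, 2, 0, 0, 0, 0); (0, 0, 0, 0, 1, 3); (1, 1, 1, 1, 0, 0))


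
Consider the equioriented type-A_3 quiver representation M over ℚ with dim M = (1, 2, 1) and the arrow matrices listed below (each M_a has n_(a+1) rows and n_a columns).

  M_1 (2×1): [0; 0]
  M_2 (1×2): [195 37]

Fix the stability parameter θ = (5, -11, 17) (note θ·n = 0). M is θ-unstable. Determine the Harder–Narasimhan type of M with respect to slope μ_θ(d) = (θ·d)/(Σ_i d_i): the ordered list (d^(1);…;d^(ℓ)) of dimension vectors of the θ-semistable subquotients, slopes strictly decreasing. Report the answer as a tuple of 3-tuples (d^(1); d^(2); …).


Via rank(M_{q-1}∘⋯∘M_p): M ≅ I[1,1], I[2,2], I[2,3].
μ_θ-semistable layers: μ^(1)=17; μ^(2)=5; μ^(3)=-11

((0, 0, 1); (1, 0, 0); (0, 2, 0))


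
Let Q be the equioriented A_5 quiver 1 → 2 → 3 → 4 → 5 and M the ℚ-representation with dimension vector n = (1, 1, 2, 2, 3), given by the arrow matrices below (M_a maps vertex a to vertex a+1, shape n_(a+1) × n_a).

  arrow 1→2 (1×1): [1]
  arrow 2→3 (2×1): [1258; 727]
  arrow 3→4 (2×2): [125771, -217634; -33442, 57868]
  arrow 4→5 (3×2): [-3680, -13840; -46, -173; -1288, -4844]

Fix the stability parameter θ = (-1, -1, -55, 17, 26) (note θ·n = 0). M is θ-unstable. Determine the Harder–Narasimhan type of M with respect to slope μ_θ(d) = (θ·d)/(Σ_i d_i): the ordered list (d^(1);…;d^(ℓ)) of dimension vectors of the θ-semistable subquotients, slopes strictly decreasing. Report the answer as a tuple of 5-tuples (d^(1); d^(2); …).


Via rank(M_{q-1}∘⋯∘M_p): M ≅ I[1,3], I[3,4], I[4,5], I[5,5]^2.
μ_θ-semistable layers: μ^(1)=26; μ^(2)=17; μ^(3)=-19; μ^(4)=-55

((0, 0, 0, 0, 3); (0, 0, 0, 2, 0); (1, 1, 1, 0, 0); (0, 0, 1, 0, 0))


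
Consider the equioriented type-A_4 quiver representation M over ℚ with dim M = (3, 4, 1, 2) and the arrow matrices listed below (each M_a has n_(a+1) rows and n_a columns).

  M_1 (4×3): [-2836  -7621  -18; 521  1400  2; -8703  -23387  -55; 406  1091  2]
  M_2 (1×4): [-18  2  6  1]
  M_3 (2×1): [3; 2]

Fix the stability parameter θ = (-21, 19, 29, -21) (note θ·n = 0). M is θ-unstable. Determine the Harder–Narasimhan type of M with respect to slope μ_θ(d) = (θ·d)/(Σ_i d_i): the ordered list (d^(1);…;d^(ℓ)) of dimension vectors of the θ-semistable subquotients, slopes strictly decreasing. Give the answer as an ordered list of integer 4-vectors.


Barcode: M ≅ I[1,2]^2, I[1,4], I[2,2], I[4,4]. HN layers by μ_θ (3 steps, strictly decreasing):
  μ^(1)=19; μ^(2)=9; μ^(3)=-21

((0, 3, 0, 0); (0, 1, 1, 1); (3, 0, 0, 1))


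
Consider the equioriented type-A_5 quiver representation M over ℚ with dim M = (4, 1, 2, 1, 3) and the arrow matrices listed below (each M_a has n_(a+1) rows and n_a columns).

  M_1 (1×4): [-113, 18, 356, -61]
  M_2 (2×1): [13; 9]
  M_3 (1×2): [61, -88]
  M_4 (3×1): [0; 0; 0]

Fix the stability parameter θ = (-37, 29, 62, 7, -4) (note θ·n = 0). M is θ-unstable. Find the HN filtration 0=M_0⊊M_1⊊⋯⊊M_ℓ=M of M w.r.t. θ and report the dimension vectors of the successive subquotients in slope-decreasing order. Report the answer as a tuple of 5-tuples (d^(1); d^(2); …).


Barcode: M ≅ I[1,1]^3, I[1,4], I[3,3], I[5,5]^3. HN layers by μ_θ (5 steps, strictly decreasing):
  μ^(1)=62; μ^(2)=69/2; μ^(3)=29; μ^(4)=-4; μ^(5)=-37

((0, 0, 1, 0, 0); (0, 0, 1, 1, 0); (0, 1, 0, 0, 0); (0, 0, 0, 0, 3); (4, 0, 0, 0, 0))


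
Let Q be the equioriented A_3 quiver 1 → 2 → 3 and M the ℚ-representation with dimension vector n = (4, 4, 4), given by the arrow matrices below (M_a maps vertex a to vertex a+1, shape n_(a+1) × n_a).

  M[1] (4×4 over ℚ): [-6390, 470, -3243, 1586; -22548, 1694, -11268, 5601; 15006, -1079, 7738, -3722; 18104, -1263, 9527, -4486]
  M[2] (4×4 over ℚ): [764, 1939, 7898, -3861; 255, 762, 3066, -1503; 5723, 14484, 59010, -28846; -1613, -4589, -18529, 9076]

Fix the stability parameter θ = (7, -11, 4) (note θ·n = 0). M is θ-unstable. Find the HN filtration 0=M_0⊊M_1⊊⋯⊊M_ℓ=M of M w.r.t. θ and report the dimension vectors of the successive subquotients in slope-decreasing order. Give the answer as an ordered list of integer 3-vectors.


Barcode: M ≅ I[1,3]^4. HN layers by μ_θ (2 steps, strictly decreasing):
  μ^(1)=4; μ^(2)=-2

((0, 0, 4); (4, 4, 0))


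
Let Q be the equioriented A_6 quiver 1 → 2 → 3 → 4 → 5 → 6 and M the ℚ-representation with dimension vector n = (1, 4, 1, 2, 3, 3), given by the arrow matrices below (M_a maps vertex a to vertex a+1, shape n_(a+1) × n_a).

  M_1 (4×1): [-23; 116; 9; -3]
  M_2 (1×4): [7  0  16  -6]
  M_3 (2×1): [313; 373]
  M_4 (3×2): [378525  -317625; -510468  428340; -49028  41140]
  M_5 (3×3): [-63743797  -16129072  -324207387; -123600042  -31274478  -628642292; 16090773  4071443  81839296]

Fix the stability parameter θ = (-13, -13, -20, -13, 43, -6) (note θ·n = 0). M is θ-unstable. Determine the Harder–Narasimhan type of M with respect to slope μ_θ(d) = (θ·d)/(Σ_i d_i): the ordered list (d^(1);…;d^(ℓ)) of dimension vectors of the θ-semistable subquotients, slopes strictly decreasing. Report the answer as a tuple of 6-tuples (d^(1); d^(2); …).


Barcode: M ≅ I[1,6], I[2,2]^3, I[4,4], I[5,6]^2. HN layers by μ_θ (3 steps, strictly decreasing):
  μ^(1)=37/2; μ^(2)=-13; μ^(3)=-46/3

((0, 0, 0, 0, 3, 3); (0, 3, 0, 2, 0, 0); (1, 1, 1, 0, 0, 0))


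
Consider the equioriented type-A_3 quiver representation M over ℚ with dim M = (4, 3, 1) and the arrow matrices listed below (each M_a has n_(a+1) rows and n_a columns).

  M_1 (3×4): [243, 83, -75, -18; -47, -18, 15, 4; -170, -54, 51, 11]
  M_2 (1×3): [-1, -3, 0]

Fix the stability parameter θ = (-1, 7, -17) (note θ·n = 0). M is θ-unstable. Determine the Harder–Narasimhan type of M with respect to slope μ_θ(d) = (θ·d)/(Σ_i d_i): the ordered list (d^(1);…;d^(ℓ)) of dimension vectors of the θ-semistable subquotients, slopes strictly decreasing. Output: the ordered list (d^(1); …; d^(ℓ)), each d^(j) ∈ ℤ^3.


Barcode: M ≅ I[1,1], I[1,2]^2, I[1,3]. HN layers by μ_θ (3 steps, strictly decreasing):
  μ^(1)=7; μ^(2)=-1; μ^(3)=-11/3

((0, 2, 0); (3, 0, 0); (1, 1, 1))


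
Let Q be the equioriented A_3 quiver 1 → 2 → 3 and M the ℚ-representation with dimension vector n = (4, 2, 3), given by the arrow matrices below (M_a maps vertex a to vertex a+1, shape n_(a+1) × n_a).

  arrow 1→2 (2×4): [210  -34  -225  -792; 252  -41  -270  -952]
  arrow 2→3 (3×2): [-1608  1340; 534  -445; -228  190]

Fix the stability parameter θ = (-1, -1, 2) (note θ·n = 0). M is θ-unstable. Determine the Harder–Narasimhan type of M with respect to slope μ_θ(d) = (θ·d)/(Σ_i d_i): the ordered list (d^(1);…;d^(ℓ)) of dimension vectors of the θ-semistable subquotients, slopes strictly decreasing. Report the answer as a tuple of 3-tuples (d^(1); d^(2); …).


Interval decomposition of M: I[1,1]^2, I[1,2], I[1,3], I[3,3]^2.
HN type (ℓ=2): μ^(1)=2; μ^(2)=-1

((0, 0, 3); (4, 2, 0))


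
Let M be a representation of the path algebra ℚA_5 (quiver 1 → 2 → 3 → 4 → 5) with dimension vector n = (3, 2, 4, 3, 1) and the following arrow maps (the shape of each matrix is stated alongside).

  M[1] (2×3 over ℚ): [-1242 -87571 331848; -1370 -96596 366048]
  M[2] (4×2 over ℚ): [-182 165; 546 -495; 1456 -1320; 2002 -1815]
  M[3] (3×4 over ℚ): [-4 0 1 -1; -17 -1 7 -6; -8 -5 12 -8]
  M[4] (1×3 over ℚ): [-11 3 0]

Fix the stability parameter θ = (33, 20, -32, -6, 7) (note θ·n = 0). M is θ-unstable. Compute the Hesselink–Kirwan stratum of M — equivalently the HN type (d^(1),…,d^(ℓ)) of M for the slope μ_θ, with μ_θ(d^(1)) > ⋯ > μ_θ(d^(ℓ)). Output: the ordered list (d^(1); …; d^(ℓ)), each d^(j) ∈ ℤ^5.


Interval decomposition of M: I[1,1], I[1,2], I[1,5], I[3,3], I[3,4]^2.
HN type (ℓ=6): μ^(1)=33; μ^(2)=53/2; μ^(3)=7; μ^(4)=15/4; μ^(5)=-6; μ^(6)=-32

((1, 0, 0, 0, 0); (1, 1, 0, 0, 0); (0, 0, 0, 0, 1); (1, 1, 1, 1, 0); (0, 0, 0, 2, 0); (0, 0, 3, 0, 0))


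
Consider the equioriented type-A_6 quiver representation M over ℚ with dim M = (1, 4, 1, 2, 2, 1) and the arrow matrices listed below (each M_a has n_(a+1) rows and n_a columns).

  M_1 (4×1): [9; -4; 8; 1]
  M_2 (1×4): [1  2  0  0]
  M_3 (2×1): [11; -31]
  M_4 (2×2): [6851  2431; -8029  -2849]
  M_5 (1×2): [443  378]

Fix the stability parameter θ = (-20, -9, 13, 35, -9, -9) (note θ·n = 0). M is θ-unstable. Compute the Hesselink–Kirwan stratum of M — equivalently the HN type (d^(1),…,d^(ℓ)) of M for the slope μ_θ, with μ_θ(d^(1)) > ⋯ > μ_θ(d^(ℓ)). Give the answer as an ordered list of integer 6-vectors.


Via rank(M_{q-1}∘⋯∘M_p): M ≅ I[1,4], I[2,2]^3, I[4,6], I[5,5].
μ_θ-semistable layers: μ^(1)=35; μ^(2)=13; μ^(3)=17/3; μ^(4)=-9; μ^(5)=-20

((0, 0, 0, 1, 0, 0); (0, 0, 1, 0, 0, 0); (0, 0, 0, 1, 1, 1); (0, 4, 0, 0, 1, 0); (1, 0, 0, 0, 0, 0))


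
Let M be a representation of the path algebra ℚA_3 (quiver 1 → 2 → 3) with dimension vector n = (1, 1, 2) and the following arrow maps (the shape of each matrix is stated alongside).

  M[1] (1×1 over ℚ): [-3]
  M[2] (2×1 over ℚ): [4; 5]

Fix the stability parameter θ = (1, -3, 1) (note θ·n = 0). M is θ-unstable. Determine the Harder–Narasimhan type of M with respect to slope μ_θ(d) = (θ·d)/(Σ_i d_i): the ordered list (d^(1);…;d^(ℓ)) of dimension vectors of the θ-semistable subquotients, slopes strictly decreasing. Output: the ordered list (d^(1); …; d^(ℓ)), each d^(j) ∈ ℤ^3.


Interval decomposition of M: I[1,3], I[3,3].
HN type (ℓ=2): μ^(1)=1; μ^(2)=-1

((0, 0, 2); (1, 1, 0))


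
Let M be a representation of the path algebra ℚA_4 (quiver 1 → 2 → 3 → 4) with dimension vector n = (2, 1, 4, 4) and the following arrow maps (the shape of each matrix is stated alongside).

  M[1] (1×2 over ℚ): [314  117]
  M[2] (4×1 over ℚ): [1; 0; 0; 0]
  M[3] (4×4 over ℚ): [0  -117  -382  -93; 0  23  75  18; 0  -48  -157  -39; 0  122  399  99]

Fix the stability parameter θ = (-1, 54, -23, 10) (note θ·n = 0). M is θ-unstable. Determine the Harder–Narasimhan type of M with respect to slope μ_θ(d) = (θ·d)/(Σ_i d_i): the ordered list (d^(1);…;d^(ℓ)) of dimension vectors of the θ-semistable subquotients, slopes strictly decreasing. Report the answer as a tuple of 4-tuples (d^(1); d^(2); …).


Barcode: M ≅ I[1,1], I[1,3], I[3,3], I[3,4]^2, I[4,4]^2. HN layers by μ_θ (4 steps, strictly decreasing):
  μ^(1)=31/2; μ^(2)=10; μ^(3)=-1; μ^(4)=-23

((0, 1, 1, 0); (0, 0, 0, 4); (2, 0, 0, 0); (0, 0, 3, 0))


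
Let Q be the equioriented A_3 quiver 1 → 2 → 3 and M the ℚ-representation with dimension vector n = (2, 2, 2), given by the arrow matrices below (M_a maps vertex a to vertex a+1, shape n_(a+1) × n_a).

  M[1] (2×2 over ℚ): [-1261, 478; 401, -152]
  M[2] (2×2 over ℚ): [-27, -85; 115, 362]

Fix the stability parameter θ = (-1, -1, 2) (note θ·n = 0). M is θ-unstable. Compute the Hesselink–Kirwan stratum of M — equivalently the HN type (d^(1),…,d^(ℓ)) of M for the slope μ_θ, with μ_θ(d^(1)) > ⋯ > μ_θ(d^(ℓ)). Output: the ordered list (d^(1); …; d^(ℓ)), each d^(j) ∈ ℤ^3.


Via rank(M_{q-1}∘⋯∘M_p): M ≅ I[1,3]^2.
μ_θ-semistable layers: μ^(1)=2; μ^(2)=-1

((0, 0, 2); (2, 2, 0))


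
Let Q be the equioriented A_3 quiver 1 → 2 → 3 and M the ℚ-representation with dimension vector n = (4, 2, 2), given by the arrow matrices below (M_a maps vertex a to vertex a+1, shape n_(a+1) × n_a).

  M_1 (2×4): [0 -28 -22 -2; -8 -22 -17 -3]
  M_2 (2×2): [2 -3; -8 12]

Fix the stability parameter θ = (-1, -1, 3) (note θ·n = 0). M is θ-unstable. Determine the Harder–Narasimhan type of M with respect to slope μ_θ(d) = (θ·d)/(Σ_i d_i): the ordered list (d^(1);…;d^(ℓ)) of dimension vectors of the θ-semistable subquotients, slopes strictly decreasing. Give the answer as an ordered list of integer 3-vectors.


Interval decomposition of M: I[1,1]^2, I[1,2], I[1,3], I[3,3].
HN type (ℓ=2): μ^(1)=3; μ^(2)=-1

((0, 0, 2); (4, 2, 0))


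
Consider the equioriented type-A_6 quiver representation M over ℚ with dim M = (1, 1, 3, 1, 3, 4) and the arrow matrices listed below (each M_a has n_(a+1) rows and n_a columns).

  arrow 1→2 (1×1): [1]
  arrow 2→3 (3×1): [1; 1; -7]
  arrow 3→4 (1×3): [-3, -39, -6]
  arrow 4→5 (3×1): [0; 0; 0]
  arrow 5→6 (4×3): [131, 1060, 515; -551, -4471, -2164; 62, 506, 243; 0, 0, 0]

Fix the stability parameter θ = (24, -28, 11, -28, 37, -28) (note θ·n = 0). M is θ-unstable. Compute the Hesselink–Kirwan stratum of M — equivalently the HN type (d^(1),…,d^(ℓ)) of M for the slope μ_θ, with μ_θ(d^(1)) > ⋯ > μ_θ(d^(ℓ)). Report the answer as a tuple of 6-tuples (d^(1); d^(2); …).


Barcode: M ≅ I[1,3], I[3,3], I[3,4], I[5,6]^3, I[6,6]. HN layers by μ_θ (5 steps, strictly decreasing):
  μ^(1)=11; μ^(2)=9/2; μ^(3)=-2; μ^(4)=-17/2; μ^(5)=-28

((0, 0, 2, 0, 0, 0); (0, 0, 0, 0, 3, 3); (1, 1, 0, 0, 0, 0); (0, 0, 1, 1, 0, 0); (0, 0, 0, 0, 0, 1))


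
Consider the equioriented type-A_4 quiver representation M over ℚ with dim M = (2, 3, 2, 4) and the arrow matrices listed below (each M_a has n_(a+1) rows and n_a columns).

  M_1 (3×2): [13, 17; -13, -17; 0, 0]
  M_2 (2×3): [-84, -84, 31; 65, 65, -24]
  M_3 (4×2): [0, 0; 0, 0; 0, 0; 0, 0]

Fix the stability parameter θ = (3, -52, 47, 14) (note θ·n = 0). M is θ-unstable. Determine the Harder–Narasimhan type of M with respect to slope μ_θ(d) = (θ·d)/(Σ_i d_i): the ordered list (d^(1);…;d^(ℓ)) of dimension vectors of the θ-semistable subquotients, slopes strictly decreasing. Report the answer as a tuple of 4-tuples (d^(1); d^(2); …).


Via rank(M_{q-1}∘⋯∘M_p): M ≅ I[1,1], I[1,2], I[2,3]^2, I[4,4]^4.
μ_θ-semistable layers: μ^(1)=47; μ^(2)=14; μ^(3)=3; μ^(4)=-49/2; μ^(5)=-52

((0, 0, 2, 0); (0, 0, 0, 4); (1, 0, 0, 0); (1, 1, 0, 0); (0, 2, 0, 0))


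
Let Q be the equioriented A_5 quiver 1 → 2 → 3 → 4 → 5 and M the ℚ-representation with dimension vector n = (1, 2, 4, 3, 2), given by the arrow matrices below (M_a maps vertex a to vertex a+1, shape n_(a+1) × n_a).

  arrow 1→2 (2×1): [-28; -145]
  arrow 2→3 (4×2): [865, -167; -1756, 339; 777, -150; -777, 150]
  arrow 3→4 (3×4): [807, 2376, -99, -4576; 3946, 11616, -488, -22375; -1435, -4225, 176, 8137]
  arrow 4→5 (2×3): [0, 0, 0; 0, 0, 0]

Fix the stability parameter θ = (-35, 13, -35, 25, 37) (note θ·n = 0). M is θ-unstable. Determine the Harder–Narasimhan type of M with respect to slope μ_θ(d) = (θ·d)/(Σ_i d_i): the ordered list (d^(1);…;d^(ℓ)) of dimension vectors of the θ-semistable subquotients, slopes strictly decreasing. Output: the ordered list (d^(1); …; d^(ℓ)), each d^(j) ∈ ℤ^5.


Via rank(M_{q-1}∘⋯∘M_p): M ≅ I[1,4], I[2,4], I[3,3], I[3,4], I[5,5]^2.
μ_θ-semistable layers: μ^(1)=37; μ^(2)=25; μ^(3)=-11; μ^(4)=-35

((0, 0, 0, 0, 2); (0, 0, 0, 3, 0); (0, 2, 2, 0, 0); (1, 0, 2, 0, 0))


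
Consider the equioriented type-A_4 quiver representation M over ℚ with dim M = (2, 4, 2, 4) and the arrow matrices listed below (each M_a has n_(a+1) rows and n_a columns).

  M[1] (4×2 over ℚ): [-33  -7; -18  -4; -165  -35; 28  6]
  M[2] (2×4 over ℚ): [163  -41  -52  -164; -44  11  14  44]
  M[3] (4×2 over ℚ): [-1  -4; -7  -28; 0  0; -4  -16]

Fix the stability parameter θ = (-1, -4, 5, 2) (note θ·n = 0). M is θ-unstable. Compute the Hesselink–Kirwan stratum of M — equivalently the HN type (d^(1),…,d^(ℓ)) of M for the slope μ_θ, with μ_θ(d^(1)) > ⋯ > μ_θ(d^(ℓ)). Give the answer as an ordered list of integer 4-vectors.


Via rank(M_{q-1}∘⋯∘M_p): M ≅ I[1,3], I[1,4], I[2,2]^2, I[4,4]^3.
μ_θ-semistable layers: μ^(1)=5; μ^(2)=7/2; μ^(3)=2; μ^(4)=-5/2; μ^(5)=-4

((0, 0, 1, 0); (0, 0, 1, 1); (0, 0, 0, 3); (2, 2, 0, 0); (0, 2, 0, 0))


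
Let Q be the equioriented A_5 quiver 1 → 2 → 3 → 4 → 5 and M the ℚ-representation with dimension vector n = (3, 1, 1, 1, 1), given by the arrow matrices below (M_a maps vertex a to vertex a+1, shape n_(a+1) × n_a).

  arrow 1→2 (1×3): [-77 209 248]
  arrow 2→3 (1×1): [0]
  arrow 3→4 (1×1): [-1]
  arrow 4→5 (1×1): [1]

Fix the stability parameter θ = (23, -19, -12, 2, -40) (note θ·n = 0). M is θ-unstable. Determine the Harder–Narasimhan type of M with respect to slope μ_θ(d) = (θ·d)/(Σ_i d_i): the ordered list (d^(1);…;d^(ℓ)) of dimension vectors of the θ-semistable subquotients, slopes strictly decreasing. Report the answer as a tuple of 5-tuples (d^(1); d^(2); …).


Interval decomposition of M: I[1,1]^2, I[1,2], I[3,5].
HN type (ℓ=3): μ^(1)=23; μ^(2)=2; μ^(3)=-50/3

((2, 0, 0, 0, 0); (1, 1, 0, 0, 0); (0, 0, 1, 1, 1))


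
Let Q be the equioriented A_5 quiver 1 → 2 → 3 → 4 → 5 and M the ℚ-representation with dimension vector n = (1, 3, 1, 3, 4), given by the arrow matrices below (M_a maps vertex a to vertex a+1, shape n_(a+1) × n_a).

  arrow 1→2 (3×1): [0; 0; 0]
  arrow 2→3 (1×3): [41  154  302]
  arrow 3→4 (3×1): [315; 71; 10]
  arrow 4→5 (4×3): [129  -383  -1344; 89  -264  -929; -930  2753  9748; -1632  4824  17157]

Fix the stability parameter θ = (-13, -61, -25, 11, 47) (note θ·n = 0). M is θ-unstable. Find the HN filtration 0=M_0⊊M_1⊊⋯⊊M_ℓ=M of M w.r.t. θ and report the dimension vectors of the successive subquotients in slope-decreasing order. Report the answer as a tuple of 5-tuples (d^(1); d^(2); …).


Interval decomposition of M: I[1,1], I[2,2]^2, I[2,5], I[4,5]^2, I[5,5].
HN type (ℓ=5): μ^(1)=47; μ^(2)=11; μ^(3)=-13; μ^(4)=-25; μ^(5)=-61

((0, 0, 0, 0, 4); (0, 0, 0, 3, 0); (1, 0, 0, 0, 0); (0, 0, 1, 0, 0); (0, 3, 0, 0, 0))


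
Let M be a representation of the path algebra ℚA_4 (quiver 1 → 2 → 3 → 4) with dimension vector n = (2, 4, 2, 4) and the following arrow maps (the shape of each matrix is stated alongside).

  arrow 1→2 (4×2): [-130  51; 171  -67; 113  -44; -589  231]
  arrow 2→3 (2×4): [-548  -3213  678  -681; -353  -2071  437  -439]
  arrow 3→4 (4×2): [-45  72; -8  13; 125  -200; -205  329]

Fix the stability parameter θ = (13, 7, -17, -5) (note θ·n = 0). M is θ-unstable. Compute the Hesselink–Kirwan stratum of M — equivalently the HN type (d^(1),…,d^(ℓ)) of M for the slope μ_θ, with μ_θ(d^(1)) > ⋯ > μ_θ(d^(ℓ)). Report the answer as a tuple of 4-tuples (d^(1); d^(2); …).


Interval decomposition of M: I[1,2], I[1,4], I[2,2], I[2,4], I[4,4]^2.
HN type (ℓ=4): μ^(1)=10; μ^(2)=7; μ^(3)=-1/2; μ^(4)=-5

((1, 1, 0, 0); (0, 1, 0, 0); (1, 1, 1, 1); (0, 1, 1, 3))


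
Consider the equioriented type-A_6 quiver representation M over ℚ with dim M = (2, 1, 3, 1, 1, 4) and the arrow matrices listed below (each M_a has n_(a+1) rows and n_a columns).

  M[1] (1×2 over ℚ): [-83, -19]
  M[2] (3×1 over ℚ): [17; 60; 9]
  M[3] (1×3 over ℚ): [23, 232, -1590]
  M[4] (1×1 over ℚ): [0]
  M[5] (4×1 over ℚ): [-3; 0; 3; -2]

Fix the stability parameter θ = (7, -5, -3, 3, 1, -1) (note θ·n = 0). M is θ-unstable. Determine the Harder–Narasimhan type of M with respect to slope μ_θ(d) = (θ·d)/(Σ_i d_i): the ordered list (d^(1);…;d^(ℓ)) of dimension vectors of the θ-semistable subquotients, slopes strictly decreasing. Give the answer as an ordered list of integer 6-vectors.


Via rank(M_{q-1}∘⋯∘M_p): M ≅ I[1,1], I[1,4], I[3,3]^2, I[5,6], I[6,6]^3.
μ_θ-semistable layers: μ^(1)=7; μ^(2)=3; μ^(3)=0; μ^(4)=-1/3; μ^(5)=-1; μ^(6)=-3

((1, 0, 0, 0, 0, 0); (0, 0, 0, 1, 0, 0); (0, 0, 0, 0, 1, 1); (1, 1, 1, 0, 0, 0); (0, 0, 0, 0, 0, 3); (0, 0, 2, 0, 0, 0))


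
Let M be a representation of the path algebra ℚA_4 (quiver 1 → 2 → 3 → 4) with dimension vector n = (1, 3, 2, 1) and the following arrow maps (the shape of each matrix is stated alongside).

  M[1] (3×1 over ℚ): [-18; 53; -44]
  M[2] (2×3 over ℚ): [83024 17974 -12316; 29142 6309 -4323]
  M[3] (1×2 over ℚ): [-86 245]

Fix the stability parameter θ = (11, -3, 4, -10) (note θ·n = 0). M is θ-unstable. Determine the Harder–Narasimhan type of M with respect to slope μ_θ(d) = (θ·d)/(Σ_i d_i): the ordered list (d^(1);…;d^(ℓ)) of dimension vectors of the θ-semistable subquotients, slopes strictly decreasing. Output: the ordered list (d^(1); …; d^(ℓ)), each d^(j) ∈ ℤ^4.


Barcode: M ≅ I[1,4], I[2,2], I[2,3]. HN layers by μ_θ (3 steps, strictly decreasing):
  μ^(1)=4; μ^(2)=1/2; μ^(3)=-3

((0, 0, 1, 0); (1, 1, 1, 1); (0, 2, 0, 0))


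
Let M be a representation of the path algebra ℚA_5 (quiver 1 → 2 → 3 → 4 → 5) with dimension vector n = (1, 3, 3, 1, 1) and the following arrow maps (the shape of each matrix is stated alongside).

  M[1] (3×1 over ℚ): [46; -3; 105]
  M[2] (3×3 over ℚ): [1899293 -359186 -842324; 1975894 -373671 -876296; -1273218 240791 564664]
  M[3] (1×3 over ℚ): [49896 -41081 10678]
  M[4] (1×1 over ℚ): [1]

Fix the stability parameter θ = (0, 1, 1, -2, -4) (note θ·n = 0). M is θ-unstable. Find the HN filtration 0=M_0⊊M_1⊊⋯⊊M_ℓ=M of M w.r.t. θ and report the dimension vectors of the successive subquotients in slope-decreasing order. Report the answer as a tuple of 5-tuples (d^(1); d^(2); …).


Barcode: M ≅ I[1,5], I[2,2], I[2,3], I[3,3]. HN layers by μ_θ (2 steps, strictly decreasing):
  μ^(1)=1; μ^(2)=-4/5

((0, 2, 2, 0, 0); (1, 1, 1, 1, 1))


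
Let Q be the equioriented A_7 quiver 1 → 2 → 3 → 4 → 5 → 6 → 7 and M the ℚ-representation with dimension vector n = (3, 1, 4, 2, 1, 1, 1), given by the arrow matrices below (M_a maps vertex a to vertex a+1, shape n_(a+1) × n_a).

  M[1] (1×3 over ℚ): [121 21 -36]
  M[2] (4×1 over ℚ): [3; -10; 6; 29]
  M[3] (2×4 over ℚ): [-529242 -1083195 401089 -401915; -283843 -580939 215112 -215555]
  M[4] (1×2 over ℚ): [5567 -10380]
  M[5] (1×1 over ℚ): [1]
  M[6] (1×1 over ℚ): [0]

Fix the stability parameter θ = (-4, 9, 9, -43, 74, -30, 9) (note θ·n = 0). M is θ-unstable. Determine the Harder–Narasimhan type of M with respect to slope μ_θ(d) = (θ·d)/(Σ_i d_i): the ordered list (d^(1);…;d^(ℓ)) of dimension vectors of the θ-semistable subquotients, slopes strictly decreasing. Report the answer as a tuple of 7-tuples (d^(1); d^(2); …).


Interval decomposition of M: I[1,1]^2, I[1,6], I[3,3]^2, I[3,4], I[7,7].
HN type (ℓ=5): μ^(1)=22; μ^(2)=9; μ^(3)=-4; μ^(4)=-29/4; μ^(5)=-17

((0, 0, 0, 0, 1, 1, 0); (0, 0, 2, 0, 0, 0, 1); (2, 0, 0, 0, 0, 0, 0); (1, 1, 1, 1, 0, 0, 0); (0, 0, 1, 1, 0, 0, 0))


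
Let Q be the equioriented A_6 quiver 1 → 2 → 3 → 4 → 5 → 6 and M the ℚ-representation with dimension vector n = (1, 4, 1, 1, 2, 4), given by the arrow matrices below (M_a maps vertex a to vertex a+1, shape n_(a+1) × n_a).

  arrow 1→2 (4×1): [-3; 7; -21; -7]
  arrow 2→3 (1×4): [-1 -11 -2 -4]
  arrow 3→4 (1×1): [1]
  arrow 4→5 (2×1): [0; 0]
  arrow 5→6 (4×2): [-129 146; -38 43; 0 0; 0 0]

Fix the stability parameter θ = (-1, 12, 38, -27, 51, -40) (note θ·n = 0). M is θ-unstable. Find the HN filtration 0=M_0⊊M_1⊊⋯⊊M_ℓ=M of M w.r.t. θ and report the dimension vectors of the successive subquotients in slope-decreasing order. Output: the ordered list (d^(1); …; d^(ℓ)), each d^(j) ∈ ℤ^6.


Interval decomposition of M: I[1,4], I[2,2]^3, I[5,6]^2, I[6,6]^2.
HN type (ℓ=5): μ^(1)=12; μ^(2)=23/3; μ^(3)=11/2; μ^(4)=-1; μ^(5)=-40

((0, 3, 0, 0, 0, 0); (0, 1, 1, 1, 0, 0); (0, 0, 0, 0, 2, 2); (1, 0, 0, 0, 0, 0); (0, 0, 0, 0, 0, 2))


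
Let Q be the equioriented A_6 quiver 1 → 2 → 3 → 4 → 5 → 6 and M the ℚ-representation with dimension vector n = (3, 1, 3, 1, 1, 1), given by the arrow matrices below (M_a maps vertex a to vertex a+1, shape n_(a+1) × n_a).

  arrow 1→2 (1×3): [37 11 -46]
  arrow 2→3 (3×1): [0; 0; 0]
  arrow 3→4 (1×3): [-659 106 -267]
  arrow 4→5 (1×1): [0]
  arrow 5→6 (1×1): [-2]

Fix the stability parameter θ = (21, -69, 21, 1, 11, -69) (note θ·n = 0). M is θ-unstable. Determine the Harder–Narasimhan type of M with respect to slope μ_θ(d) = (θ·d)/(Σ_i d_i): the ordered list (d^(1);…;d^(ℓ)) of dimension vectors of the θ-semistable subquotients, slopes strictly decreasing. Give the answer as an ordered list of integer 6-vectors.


Barcode: M ≅ I[1,1]^2, I[1,2], I[3,3]^2, I[3,4], I[5,6]. HN layers by μ_θ (4 steps, strictly decreasing):
  μ^(1)=21; μ^(2)=11; μ^(3)=-24; μ^(4)=-29

((2, 0, 2, 0, 0, 0); (0, 0, 1, 1, 0, 0); (1, 1, 0, 0, 0, 0); (0, 0, 0, 0, 1, 1))


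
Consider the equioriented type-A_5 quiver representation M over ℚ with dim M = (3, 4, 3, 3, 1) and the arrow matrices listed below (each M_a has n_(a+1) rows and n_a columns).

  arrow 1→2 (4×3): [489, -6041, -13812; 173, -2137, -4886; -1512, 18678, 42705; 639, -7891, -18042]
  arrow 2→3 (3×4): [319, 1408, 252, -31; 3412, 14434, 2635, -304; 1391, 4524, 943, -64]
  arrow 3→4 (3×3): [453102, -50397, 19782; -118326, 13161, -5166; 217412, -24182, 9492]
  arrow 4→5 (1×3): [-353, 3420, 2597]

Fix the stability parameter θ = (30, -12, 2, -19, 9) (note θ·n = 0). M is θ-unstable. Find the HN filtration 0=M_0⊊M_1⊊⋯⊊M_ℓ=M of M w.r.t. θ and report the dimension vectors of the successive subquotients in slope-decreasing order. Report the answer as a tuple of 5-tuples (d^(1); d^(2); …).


Via rank(M_{q-1}∘⋯∘M_p): M ≅ I[1,1], I[1,3], I[1,5], I[2,2], I[2,3], I[4,4]^2.
μ_θ-semistable layers: μ^(1)=30; μ^(2)=9; μ^(3)=20/3; μ^(4)=2; μ^(5)=1/4; μ^(6)=-12; μ^(7)=-19

((1, 0, 0, 0, 0); (0, 0, 0, 0, 1); (1, 1, 1, 0, 0); (0, 0, 1, 0, 0); (1, 1, 1, 1, 0); (0, 2, 0, 0, 0); (0, 0, 0, 2, 0))


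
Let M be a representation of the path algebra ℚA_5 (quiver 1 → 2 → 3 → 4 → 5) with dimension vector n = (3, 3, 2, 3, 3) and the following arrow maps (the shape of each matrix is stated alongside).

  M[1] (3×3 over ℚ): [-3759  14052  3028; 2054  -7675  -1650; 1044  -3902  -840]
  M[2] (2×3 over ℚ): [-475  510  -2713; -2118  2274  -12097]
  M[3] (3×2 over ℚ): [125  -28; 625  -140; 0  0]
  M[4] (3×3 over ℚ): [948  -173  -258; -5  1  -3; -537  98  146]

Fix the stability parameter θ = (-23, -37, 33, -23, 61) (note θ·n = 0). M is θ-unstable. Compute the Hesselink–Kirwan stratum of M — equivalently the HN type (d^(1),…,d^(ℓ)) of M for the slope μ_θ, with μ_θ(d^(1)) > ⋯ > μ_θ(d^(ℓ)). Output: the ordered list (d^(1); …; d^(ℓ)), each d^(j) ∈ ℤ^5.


Barcode: M ≅ I[1,2], I[1,3], I[1,5], I[4,5]^2. HN layers by μ_θ (5 steps, strictly decreasing):
  μ^(1)=61; μ^(2)=33; μ^(3)=5; μ^(4)=-23; μ^(5)=-30

((0, 0, 0, 0, 3); (0, 0, 1, 0, 0); (0, 0, 1, 1, 0); (0, 0, 0, 2, 0); (3, 3, 0, 0, 0))


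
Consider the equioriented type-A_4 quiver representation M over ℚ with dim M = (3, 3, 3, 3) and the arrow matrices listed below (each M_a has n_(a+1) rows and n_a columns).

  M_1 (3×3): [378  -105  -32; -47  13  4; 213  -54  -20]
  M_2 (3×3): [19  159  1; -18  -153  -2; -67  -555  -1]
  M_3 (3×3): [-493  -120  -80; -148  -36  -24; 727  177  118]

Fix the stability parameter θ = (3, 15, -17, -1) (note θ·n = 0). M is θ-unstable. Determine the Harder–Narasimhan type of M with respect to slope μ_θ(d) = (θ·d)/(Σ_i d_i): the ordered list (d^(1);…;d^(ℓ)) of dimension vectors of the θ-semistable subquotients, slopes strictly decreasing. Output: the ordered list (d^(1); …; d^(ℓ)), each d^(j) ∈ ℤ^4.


Barcode: M ≅ I[1,1], I[1,2], I[1,4], I[2,4], I[3,3], I[4,4]. HN layers by μ_θ (5 steps, strictly decreasing):
  μ^(1)=15; μ^(2)=3; μ^(3)=0; μ^(4)=-1; μ^(5)=-17

((0, 1, 0, 0); (2, 0, 0, 0); (1, 1, 1, 1); (0, 1, 1, 2); (0, 0, 1, 0))


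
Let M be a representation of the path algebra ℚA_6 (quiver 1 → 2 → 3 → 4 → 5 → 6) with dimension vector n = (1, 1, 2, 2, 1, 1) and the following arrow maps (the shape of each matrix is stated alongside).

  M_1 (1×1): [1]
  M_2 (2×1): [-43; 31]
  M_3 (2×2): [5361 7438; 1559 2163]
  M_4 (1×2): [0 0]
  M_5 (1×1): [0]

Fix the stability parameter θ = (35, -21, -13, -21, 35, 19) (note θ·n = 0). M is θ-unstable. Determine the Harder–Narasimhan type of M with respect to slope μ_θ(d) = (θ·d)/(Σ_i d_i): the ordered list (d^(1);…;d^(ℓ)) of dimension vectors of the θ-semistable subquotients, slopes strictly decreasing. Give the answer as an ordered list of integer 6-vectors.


Interval decomposition of M: I[1,4], I[3,4], I[5,5], I[6,6].
HN type (ℓ=4): μ^(1)=35; μ^(2)=19; μ^(3)=-5; μ^(4)=-17

((0, 0, 0, 0, 1, 0); (0, 0, 0, 0, 0, 1); (1, 1, 1, 1, 0, 0); (0, 0, 1, 1, 0, 0))


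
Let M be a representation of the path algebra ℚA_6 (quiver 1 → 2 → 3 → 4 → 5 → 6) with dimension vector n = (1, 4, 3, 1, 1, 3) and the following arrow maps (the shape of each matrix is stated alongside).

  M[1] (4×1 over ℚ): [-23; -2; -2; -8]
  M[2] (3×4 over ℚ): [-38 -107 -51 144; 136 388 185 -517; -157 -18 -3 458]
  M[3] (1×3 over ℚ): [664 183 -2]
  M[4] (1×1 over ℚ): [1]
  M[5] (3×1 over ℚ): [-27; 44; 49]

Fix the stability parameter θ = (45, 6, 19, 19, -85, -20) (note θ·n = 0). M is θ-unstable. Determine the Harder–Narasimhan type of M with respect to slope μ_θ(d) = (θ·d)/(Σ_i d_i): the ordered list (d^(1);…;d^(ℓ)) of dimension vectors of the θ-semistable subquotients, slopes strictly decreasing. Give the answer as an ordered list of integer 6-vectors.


Barcode: M ≅ I[1,3], I[2,2], I[2,3], I[2,6], I[6,6]^2. HN layers by μ_θ (5 steps, strictly decreasing):
  μ^(1)=70/3; μ^(2)=19; μ^(3)=6; μ^(4)=-61/5; μ^(5)=-20

((1, 1, 1, 0, 0, 0); (0, 0, 1, 0, 0, 0); (0, 2, 0, 0, 0, 0); (0, 1, 1, 1, 1, 1); (0, 0, 0, 0, 0, 2))


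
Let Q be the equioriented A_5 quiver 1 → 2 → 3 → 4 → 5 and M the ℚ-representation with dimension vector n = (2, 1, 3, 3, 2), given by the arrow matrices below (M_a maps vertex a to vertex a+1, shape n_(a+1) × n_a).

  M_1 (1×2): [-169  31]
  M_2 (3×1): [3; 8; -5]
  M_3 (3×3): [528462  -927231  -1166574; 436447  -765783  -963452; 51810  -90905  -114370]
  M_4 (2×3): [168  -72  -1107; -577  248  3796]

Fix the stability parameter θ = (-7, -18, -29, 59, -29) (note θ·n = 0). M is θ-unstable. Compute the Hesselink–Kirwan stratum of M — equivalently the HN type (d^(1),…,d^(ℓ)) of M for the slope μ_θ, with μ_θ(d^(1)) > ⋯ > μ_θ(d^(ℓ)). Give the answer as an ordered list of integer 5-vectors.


Barcode: M ≅ I[1,1], I[1,4], I[3,3], I[3,5], I[4,5]. HN layers by μ_θ (5 steps, strictly decreasing):
  μ^(1)=59; μ^(2)=15; μ^(3)=-7; μ^(4)=-18; μ^(5)=-29

((0, 0, 0, 1, 0); (0, 0, 0, 2, 2); (1, 0, 0, 0, 0); (1, 1, 1, 0, 0); (0, 0, 2, 0, 0))


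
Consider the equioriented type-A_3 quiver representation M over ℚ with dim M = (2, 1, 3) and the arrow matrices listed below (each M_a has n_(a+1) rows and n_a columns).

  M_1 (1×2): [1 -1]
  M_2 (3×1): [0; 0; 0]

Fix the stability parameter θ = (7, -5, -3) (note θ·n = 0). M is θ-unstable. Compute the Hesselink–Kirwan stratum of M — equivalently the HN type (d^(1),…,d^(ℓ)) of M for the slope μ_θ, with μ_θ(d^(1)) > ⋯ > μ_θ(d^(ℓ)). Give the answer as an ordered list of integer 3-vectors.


Barcode: M ≅ I[1,1], I[1,2], I[3,3]^3. HN layers by μ_θ (3 steps, strictly decreasing):
  μ^(1)=7; μ^(2)=1; μ^(3)=-3

((1, 0, 0); (1, 1, 0); (0, 0, 3))
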